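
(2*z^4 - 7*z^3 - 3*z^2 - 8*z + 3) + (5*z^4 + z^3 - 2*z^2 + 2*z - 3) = 7*z^4 - 6*z^3 - 5*z^2 - 6*z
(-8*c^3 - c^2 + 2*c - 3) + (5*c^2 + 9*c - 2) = -8*c^3 + 4*c^2 + 11*c - 5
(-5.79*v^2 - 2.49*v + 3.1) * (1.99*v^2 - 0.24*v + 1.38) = -11.5221*v^4 - 3.5655*v^3 - 1.2236*v^2 - 4.1802*v + 4.278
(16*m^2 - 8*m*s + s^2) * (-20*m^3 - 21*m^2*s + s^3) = -320*m^5 - 176*m^4*s + 148*m^3*s^2 - 5*m^2*s^3 - 8*m*s^4 + s^5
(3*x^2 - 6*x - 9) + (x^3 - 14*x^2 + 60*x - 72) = x^3 - 11*x^2 + 54*x - 81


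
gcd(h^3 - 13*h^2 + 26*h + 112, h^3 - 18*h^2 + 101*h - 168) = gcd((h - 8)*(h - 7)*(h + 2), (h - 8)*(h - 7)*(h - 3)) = h^2 - 15*h + 56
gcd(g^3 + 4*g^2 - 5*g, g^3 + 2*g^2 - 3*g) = g^2 - g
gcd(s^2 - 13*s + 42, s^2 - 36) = s - 6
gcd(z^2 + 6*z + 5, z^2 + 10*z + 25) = z + 5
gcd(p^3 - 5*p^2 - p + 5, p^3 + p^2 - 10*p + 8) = p - 1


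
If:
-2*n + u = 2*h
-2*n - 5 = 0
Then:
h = u/2 + 5/2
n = -5/2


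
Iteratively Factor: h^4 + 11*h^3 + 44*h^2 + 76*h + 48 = (h + 2)*(h^3 + 9*h^2 + 26*h + 24) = (h + 2)*(h + 3)*(h^2 + 6*h + 8) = (h + 2)^2*(h + 3)*(h + 4)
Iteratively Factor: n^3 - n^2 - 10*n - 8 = (n + 1)*(n^2 - 2*n - 8) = (n - 4)*(n + 1)*(n + 2)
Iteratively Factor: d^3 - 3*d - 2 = (d - 2)*(d^2 + 2*d + 1) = (d - 2)*(d + 1)*(d + 1)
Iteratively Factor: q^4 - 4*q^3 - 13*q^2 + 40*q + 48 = (q + 1)*(q^3 - 5*q^2 - 8*q + 48) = (q - 4)*(q + 1)*(q^2 - q - 12) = (q - 4)*(q + 1)*(q + 3)*(q - 4)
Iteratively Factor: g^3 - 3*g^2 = (g - 3)*(g^2) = g*(g - 3)*(g)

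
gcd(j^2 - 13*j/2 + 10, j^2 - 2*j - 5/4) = j - 5/2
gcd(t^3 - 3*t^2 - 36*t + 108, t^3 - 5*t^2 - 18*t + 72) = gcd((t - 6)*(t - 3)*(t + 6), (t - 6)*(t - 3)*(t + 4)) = t^2 - 9*t + 18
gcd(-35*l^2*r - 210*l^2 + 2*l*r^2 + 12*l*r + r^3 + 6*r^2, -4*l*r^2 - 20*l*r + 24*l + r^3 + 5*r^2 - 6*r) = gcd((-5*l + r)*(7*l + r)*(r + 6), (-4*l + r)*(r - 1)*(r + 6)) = r + 6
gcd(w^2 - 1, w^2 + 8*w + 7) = w + 1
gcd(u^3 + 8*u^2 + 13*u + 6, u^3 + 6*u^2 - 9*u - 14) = u + 1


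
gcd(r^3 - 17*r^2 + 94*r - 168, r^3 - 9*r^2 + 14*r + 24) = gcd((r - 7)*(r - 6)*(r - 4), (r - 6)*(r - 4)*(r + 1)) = r^2 - 10*r + 24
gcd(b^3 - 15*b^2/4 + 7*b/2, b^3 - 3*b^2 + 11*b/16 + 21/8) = b^2 - 15*b/4 + 7/2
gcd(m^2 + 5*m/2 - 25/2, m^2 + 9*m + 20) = m + 5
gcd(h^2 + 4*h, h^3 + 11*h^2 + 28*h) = h^2 + 4*h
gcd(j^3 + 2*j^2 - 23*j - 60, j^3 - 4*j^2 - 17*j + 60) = j^2 - j - 20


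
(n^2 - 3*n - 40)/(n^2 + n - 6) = (n^2 - 3*n - 40)/(n^2 + n - 6)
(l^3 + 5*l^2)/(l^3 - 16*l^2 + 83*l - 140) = l^2*(l + 5)/(l^3 - 16*l^2 + 83*l - 140)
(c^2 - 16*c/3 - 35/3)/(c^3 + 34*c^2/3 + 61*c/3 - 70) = (3*c^2 - 16*c - 35)/(3*c^3 + 34*c^2 + 61*c - 210)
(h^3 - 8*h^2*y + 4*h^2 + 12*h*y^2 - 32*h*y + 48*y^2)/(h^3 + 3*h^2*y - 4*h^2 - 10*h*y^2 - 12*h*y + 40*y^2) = (h^2 - 6*h*y + 4*h - 24*y)/(h^2 + 5*h*y - 4*h - 20*y)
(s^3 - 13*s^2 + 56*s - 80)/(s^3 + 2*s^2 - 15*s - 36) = (s^2 - 9*s + 20)/(s^2 + 6*s + 9)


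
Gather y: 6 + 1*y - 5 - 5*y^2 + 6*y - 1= -5*y^2 + 7*y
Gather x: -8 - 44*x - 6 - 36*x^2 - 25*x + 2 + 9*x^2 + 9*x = -27*x^2 - 60*x - 12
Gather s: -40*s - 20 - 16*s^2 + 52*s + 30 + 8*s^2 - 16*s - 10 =-8*s^2 - 4*s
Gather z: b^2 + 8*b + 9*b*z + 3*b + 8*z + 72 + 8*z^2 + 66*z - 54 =b^2 + 11*b + 8*z^2 + z*(9*b + 74) + 18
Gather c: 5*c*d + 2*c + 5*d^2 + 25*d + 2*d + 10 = c*(5*d + 2) + 5*d^2 + 27*d + 10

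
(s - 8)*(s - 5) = s^2 - 13*s + 40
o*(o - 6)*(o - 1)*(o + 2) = o^4 - 5*o^3 - 8*o^2 + 12*o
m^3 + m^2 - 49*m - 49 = (m - 7)*(m + 1)*(m + 7)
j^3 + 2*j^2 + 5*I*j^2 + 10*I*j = j*(j + 2)*(j + 5*I)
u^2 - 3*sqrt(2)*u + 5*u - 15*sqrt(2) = (u + 5)*(u - 3*sqrt(2))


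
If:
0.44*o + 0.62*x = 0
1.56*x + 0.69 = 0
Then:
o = 0.62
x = -0.44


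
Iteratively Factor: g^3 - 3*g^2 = (g - 3)*(g^2) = g*(g - 3)*(g)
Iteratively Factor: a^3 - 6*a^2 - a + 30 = (a + 2)*(a^2 - 8*a + 15) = (a - 3)*(a + 2)*(a - 5)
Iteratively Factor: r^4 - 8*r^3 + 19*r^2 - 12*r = (r - 3)*(r^3 - 5*r^2 + 4*r) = (r - 4)*(r - 3)*(r^2 - r) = r*(r - 4)*(r - 3)*(r - 1)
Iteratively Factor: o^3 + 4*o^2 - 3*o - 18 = (o - 2)*(o^2 + 6*o + 9) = (o - 2)*(o + 3)*(o + 3)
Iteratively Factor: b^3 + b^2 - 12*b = (b)*(b^2 + b - 12) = b*(b + 4)*(b - 3)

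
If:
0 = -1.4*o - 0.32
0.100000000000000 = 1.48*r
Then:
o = -0.23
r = 0.07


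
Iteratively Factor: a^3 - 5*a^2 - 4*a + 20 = (a + 2)*(a^2 - 7*a + 10) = (a - 5)*(a + 2)*(a - 2)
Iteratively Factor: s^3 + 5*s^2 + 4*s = (s)*(s^2 + 5*s + 4) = s*(s + 1)*(s + 4)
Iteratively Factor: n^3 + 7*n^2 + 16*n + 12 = (n + 3)*(n^2 + 4*n + 4) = (n + 2)*(n + 3)*(n + 2)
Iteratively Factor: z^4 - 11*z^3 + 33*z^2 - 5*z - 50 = (z - 5)*(z^3 - 6*z^2 + 3*z + 10) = (z - 5)*(z - 2)*(z^2 - 4*z - 5) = (z - 5)*(z - 2)*(z + 1)*(z - 5)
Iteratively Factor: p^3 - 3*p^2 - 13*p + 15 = (p - 1)*(p^2 - 2*p - 15) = (p - 1)*(p + 3)*(p - 5)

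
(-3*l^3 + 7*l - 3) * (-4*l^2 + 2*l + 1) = 12*l^5 - 6*l^4 - 31*l^3 + 26*l^2 + l - 3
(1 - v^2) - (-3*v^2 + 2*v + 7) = 2*v^2 - 2*v - 6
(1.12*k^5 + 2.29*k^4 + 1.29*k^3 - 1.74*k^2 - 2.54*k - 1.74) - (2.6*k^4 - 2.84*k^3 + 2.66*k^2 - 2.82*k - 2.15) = 1.12*k^5 - 0.31*k^4 + 4.13*k^3 - 4.4*k^2 + 0.28*k + 0.41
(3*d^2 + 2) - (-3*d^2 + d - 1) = 6*d^2 - d + 3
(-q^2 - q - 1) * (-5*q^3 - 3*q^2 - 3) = 5*q^5 + 8*q^4 + 8*q^3 + 6*q^2 + 3*q + 3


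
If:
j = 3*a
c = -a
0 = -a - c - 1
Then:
No Solution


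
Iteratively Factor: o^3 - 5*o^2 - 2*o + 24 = (o + 2)*(o^2 - 7*o + 12) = (o - 4)*(o + 2)*(o - 3)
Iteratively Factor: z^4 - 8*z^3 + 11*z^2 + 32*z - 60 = (z - 5)*(z^3 - 3*z^2 - 4*z + 12) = (z - 5)*(z - 3)*(z^2 - 4) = (z - 5)*(z - 3)*(z - 2)*(z + 2)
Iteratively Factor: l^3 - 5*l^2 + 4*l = (l)*(l^2 - 5*l + 4) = l*(l - 4)*(l - 1)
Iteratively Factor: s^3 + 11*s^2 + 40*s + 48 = (s + 4)*(s^2 + 7*s + 12) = (s + 3)*(s + 4)*(s + 4)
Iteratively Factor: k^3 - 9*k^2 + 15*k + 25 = (k - 5)*(k^2 - 4*k - 5) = (k - 5)*(k + 1)*(k - 5)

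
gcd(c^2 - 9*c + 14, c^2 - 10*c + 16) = c - 2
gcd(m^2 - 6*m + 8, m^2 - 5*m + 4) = m - 4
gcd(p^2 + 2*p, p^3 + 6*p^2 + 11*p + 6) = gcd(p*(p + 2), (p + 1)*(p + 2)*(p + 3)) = p + 2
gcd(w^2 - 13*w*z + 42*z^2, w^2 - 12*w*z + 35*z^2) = -w + 7*z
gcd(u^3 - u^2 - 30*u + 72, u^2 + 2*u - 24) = u^2 + 2*u - 24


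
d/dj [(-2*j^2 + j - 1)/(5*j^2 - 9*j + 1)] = (13*j^2 + 6*j - 8)/(25*j^4 - 90*j^3 + 91*j^2 - 18*j + 1)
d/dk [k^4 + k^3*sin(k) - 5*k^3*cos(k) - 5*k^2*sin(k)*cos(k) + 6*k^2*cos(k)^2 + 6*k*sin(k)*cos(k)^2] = 5*k^3*sin(k) + k^3*cos(k) + 4*k^3 + 3*k^2*sin(k) - 6*k^2*sin(2*k) - 15*k^2*cos(k) - 5*k^2*cos(2*k) - 5*k*sin(2*k) + 3*k*cos(k)/2 + 6*k*cos(2*k) + 9*k*cos(3*k)/2 + 6*k + 3*sin(k)/2 + 3*sin(3*k)/2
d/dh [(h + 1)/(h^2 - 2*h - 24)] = (h^2 - 2*h - 2*(h - 1)*(h + 1) - 24)/(-h^2 + 2*h + 24)^2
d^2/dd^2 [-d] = 0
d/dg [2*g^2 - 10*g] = 4*g - 10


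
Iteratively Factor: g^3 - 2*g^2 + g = (g)*(g^2 - 2*g + 1) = g*(g - 1)*(g - 1)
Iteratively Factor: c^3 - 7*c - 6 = (c + 1)*(c^2 - c - 6) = (c + 1)*(c + 2)*(c - 3)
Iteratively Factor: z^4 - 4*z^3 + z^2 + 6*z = (z)*(z^3 - 4*z^2 + z + 6) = z*(z - 3)*(z^2 - z - 2) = z*(z - 3)*(z - 2)*(z + 1)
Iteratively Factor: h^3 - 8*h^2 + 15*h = (h)*(h^2 - 8*h + 15) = h*(h - 3)*(h - 5)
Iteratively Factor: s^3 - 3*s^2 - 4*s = (s - 4)*(s^2 + s) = (s - 4)*(s + 1)*(s)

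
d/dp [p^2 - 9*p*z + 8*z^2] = 2*p - 9*z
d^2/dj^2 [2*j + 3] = 0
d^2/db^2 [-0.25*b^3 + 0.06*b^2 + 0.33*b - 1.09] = 0.12 - 1.5*b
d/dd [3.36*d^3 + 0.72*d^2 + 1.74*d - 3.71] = 10.08*d^2 + 1.44*d + 1.74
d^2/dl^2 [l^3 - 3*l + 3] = 6*l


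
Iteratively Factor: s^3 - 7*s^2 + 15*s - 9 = (s - 3)*(s^2 - 4*s + 3) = (s - 3)*(s - 1)*(s - 3)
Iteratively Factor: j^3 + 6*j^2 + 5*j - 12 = (j + 4)*(j^2 + 2*j - 3) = (j + 3)*(j + 4)*(j - 1)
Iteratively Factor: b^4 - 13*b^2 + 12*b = (b)*(b^3 - 13*b + 12) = b*(b + 4)*(b^2 - 4*b + 3) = b*(b - 1)*(b + 4)*(b - 3)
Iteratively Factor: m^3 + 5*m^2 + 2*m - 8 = (m - 1)*(m^2 + 6*m + 8) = (m - 1)*(m + 2)*(m + 4)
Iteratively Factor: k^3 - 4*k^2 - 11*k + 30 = (k - 5)*(k^2 + k - 6) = (k - 5)*(k + 3)*(k - 2)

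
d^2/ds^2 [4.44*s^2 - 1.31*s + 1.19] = 8.88000000000000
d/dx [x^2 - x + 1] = 2*x - 1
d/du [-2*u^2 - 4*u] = -4*u - 4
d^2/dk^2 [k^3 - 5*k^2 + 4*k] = 6*k - 10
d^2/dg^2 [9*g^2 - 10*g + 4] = 18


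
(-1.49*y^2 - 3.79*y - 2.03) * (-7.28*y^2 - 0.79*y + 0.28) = 10.8472*y^4 + 28.7683*y^3 + 17.3553*y^2 + 0.5425*y - 0.5684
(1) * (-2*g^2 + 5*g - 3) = -2*g^2 + 5*g - 3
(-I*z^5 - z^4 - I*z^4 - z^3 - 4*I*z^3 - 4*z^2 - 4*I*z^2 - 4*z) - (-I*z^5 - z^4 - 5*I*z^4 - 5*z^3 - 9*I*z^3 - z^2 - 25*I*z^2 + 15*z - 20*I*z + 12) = 4*I*z^4 + 4*z^3 + 5*I*z^3 - 3*z^2 + 21*I*z^2 - 19*z + 20*I*z - 12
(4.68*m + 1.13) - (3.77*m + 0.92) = 0.91*m + 0.21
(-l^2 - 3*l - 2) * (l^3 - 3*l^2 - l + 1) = -l^5 + 8*l^3 + 8*l^2 - l - 2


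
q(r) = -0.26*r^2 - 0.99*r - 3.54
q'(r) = -0.52*r - 0.99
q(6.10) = -19.25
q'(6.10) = -4.16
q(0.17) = -3.72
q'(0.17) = -1.08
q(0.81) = -4.51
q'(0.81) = -1.41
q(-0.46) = -3.14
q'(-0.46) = -0.75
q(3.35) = -9.77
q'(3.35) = -2.73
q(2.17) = -6.91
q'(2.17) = -2.12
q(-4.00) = -3.74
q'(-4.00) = 1.09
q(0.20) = -3.75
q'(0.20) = -1.09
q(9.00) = -33.51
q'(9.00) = -5.67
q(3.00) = -8.85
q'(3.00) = -2.55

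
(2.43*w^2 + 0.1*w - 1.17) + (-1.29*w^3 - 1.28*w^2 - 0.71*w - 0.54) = -1.29*w^3 + 1.15*w^2 - 0.61*w - 1.71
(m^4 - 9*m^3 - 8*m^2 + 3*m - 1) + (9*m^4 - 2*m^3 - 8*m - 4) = 10*m^4 - 11*m^3 - 8*m^2 - 5*m - 5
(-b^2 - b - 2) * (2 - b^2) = b^4 + b^3 - 2*b - 4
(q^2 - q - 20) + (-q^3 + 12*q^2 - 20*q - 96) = -q^3 + 13*q^2 - 21*q - 116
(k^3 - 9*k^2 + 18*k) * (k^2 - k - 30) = k^5 - 10*k^4 - 3*k^3 + 252*k^2 - 540*k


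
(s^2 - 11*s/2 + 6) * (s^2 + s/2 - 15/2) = s^4 - 5*s^3 - 17*s^2/4 + 177*s/4 - 45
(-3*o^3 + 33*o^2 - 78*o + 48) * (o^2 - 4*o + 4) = -3*o^5 + 45*o^4 - 222*o^3 + 492*o^2 - 504*o + 192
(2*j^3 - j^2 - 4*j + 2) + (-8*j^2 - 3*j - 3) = 2*j^3 - 9*j^2 - 7*j - 1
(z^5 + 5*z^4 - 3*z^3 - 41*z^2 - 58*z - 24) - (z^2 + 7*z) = z^5 + 5*z^4 - 3*z^3 - 42*z^2 - 65*z - 24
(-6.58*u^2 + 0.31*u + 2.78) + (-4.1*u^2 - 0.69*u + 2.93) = -10.68*u^2 - 0.38*u + 5.71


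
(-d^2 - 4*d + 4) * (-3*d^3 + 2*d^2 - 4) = 3*d^5 + 10*d^4 - 20*d^3 + 12*d^2 + 16*d - 16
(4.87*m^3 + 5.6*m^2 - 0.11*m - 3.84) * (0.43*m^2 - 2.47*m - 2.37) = 2.0941*m^5 - 9.6209*m^4 - 25.4212*m^3 - 14.6515*m^2 + 9.7455*m + 9.1008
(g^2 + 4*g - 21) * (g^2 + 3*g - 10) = g^4 + 7*g^3 - 19*g^2 - 103*g + 210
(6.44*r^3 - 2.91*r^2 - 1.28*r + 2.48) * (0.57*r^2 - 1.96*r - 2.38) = 3.6708*r^5 - 14.2811*r^4 - 10.3532*r^3 + 10.8482*r^2 - 1.8144*r - 5.9024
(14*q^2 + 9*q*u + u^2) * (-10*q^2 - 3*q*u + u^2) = -140*q^4 - 132*q^3*u - 23*q^2*u^2 + 6*q*u^3 + u^4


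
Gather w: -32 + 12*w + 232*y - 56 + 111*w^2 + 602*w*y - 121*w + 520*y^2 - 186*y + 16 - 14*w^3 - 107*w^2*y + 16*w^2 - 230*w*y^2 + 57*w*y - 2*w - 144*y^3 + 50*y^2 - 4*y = -14*w^3 + w^2*(127 - 107*y) + w*(-230*y^2 + 659*y - 111) - 144*y^3 + 570*y^2 + 42*y - 72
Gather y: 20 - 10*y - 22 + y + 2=-9*y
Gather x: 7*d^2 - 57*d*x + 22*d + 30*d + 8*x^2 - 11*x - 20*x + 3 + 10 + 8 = 7*d^2 + 52*d + 8*x^2 + x*(-57*d - 31) + 21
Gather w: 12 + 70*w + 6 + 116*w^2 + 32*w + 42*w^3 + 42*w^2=42*w^3 + 158*w^2 + 102*w + 18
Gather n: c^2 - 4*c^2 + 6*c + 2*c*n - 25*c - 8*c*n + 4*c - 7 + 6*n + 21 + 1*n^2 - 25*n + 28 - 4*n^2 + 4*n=-3*c^2 - 15*c - 3*n^2 + n*(-6*c - 15) + 42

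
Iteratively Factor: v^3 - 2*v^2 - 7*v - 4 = (v + 1)*(v^2 - 3*v - 4) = (v + 1)^2*(v - 4)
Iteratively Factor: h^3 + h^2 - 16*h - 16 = (h + 4)*(h^2 - 3*h - 4) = (h + 1)*(h + 4)*(h - 4)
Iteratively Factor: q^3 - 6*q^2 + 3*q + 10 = (q - 2)*(q^2 - 4*q - 5) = (q - 2)*(q + 1)*(q - 5)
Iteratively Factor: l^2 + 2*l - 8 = (l - 2)*(l + 4)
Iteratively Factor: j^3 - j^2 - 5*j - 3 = (j + 1)*(j^2 - 2*j - 3) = (j + 1)^2*(j - 3)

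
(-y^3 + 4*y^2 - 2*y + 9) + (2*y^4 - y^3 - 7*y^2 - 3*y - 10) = 2*y^4 - 2*y^3 - 3*y^2 - 5*y - 1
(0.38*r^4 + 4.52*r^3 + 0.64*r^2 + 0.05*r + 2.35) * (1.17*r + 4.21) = 0.4446*r^5 + 6.8882*r^4 + 19.778*r^3 + 2.7529*r^2 + 2.96*r + 9.8935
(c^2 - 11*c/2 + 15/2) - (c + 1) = c^2 - 13*c/2 + 13/2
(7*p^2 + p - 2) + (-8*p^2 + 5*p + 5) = -p^2 + 6*p + 3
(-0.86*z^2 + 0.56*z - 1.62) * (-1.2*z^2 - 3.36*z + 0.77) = 1.032*z^4 + 2.2176*z^3 - 0.5998*z^2 + 5.8744*z - 1.2474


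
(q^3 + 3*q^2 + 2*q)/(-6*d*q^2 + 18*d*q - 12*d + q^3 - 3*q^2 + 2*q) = q*(q^2 + 3*q + 2)/(-6*d*q^2 + 18*d*q - 12*d + q^3 - 3*q^2 + 2*q)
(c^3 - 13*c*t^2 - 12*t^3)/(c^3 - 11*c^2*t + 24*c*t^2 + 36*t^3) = (c^2 - c*t - 12*t^2)/(c^2 - 12*c*t + 36*t^2)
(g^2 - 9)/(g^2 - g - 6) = (g + 3)/(g + 2)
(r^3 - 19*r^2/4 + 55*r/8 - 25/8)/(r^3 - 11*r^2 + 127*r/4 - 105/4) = (4*r^2 - 9*r + 5)/(2*(2*r^2 - 17*r + 21))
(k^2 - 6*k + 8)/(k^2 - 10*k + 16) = (k - 4)/(k - 8)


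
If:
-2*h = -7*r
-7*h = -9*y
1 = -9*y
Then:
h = -1/7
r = -2/49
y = -1/9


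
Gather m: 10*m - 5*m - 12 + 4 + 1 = 5*m - 7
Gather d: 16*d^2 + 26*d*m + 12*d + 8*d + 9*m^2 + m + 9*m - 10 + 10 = 16*d^2 + d*(26*m + 20) + 9*m^2 + 10*m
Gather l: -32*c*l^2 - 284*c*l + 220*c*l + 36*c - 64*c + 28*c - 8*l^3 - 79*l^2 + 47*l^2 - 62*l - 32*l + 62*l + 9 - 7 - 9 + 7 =-8*l^3 + l^2*(-32*c - 32) + l*(-64*c - 32)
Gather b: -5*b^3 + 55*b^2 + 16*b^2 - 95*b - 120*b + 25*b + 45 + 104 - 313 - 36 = -5*b^3 + 71*b^2 - 190*b - 200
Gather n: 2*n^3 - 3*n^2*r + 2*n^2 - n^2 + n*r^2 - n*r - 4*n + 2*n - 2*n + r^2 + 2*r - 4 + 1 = 2*n^3 + n^2*(1 - 3*r) + n*(r^2 - r - 4) + r^2 + 2*r - 3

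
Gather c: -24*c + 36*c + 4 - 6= 12*c - 2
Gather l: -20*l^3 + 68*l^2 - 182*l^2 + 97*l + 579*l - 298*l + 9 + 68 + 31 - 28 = -20*l^3 - 114*l^2 + 378*l + 80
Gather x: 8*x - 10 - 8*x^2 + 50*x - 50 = -8*x^2 + 58*x - 60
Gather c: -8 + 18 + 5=15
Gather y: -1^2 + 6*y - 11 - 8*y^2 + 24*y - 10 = -8*y^2 + 30*y - 22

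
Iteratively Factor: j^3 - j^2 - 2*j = (j)*(j^2 - j - 2) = j*(j - 2)*(j + 1)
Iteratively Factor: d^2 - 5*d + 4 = (d - 1)*(d - 4)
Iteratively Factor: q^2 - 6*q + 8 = (q - 2)*(q - 4)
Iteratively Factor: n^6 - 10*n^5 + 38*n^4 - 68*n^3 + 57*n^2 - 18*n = (n - 1)*(n^5 - 9*n^4 + 29*n^3 - 39*n^2 + 18*n) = (n - 2)*(n - 1)*(n^4 - 7*n^3 + 15*n^2 - 9*n) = (n - 3)*(n - 2)*(n - 1)*(n^3 - 4*n^2 + 3*n) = (n - 3)^2*(n - 2)*(n - 1)*(n^2 - n) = (n - 3)^2*(n - 2)*(n - 1)^2*(n)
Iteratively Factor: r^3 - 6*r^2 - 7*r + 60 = (r - 4)*(r^2 - 2*r - 15) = (r - 4)*(r + 3)*(r - 5)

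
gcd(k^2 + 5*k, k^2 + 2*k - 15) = k + 5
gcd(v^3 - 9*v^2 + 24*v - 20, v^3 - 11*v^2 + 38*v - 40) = v^2 - 7*v + 10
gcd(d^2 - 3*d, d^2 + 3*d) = d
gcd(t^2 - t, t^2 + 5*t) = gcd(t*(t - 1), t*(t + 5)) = t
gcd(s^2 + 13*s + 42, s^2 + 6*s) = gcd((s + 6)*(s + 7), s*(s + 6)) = s + 6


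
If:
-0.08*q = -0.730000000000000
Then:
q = 9.12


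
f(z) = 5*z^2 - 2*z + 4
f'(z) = 10*z - 2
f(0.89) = 6.18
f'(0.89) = 6.90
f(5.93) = 167.96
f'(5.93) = 57.30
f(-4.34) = 106.86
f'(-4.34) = -45.40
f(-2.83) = 49.70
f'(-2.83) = -30.30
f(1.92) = 18.59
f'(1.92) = 17.20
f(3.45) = 56.61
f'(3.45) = 32.50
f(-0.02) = 4.04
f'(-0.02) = -2.20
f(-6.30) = 215.05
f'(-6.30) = -65.00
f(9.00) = 391.00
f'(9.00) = 88.00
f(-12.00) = 748.00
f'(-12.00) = -122.00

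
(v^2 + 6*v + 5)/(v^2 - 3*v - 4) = (v + 5)/(v - 4)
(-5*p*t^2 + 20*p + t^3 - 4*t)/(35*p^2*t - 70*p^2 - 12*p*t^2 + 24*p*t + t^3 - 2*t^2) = (-t - 2)/(7*p - t)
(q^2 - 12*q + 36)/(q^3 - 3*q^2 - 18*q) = (q - 6)/(q*(q + 3))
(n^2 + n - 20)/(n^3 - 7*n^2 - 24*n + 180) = (n - 4)/(n^2 - 12*n + 36)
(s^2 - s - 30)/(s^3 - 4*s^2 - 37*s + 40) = (s - 6)/(s^2 - 9*s + 8)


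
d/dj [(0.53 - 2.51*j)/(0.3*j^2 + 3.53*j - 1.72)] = (0.753*j^2 - 0.318*j + 2.4463)/(0.09*j^4 + 2.118*j^3 + 11.4289*j^2 - 12.1432*j + 2.9584)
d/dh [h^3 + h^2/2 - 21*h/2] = 3*h^2 + h - 21/2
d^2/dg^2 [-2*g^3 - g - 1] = -12*g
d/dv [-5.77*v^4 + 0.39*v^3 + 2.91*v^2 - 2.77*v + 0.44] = -23.08*v^3 + 1.17*v^2 + 5.82*v - 2.77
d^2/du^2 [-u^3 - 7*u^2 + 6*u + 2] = -6*u - 14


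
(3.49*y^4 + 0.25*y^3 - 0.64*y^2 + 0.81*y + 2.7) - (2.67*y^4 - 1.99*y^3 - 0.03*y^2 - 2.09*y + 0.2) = 0.82*y^4 + 2.24*y^3 - 0.61*y^2 + 2.9*y + 2.5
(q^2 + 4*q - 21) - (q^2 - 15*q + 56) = 19*q - 77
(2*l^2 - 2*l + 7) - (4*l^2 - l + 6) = -2*l^2 - l + 1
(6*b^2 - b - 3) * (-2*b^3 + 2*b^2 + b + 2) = -12*b^5 + 14*b^4 + 10*b^3 + 5*b^2 - 5*b - 6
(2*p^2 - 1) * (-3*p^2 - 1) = -6*p^4 + p^2 + 1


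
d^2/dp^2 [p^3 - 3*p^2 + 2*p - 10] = 6*p - 6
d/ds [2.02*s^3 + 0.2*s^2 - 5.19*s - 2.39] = 6.06*s^2 + 0.4*s - 5.19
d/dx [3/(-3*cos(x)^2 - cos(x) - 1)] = -3*(6*cos(x) + 1)*sin(x)/(3*cos(x)^2 + cos(x) + 1)^2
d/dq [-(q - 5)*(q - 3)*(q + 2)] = -3*q^2 + 12*q + 1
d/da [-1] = 0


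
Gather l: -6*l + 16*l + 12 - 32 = 10*l - 20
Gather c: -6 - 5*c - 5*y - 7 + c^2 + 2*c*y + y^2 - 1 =c^2 + c*(2*y - 5) + y^2 - 5*y - 14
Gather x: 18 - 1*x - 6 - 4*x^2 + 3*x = -4*x^2 + 2*x + 12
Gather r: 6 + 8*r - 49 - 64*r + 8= -56*r - 35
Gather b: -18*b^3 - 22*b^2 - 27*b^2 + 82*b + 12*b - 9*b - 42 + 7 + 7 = -18*b^3 - 49*b^2 + 85*b - 28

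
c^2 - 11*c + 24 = (c - 8)*(c - 3)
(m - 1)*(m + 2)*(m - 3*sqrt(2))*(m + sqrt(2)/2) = m^4 - 5*sqrt(2)*m^3/2 + m^3 - 5*m^2 - 5*sqrt(2)*m^2/2 - 3*m + 5*sqrt(2)*m + 6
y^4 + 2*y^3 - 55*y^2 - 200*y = y*(y - 8)*(y + 5)^2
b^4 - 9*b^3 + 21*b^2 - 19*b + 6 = (b - 6)*(b - 1)^3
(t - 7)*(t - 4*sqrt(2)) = t^2 - 7*t - 4*sqrt(2)*t + 28*sqrt(2)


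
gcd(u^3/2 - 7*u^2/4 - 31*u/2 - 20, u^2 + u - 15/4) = u + 5/2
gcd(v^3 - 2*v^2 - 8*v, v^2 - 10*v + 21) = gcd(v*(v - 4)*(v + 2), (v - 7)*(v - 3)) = 1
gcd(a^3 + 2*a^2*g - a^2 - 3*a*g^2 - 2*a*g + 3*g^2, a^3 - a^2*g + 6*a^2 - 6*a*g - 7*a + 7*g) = a^2 - a*g - a + g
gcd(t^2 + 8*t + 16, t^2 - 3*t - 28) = t + 4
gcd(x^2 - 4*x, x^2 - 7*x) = x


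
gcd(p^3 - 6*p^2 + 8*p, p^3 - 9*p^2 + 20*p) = p^2 - 4*p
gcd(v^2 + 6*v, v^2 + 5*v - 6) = v + 6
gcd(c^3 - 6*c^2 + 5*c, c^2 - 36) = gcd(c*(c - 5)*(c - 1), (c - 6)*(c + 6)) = 1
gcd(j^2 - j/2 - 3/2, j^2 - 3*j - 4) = j + 1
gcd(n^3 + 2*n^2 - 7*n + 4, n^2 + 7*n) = 1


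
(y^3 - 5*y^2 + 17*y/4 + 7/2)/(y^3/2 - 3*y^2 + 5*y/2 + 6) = (4*y^3 - 20*y^2 + 17*y + 14)/(2*(y^3 - 6*y^2 + 5*y + 12))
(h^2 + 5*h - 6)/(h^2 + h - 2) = (h + 6)/(h + 2)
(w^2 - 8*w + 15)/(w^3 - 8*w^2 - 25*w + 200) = (w - 3)/(w^2 - 3*w - 40)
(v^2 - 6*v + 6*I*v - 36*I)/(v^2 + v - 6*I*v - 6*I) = (v^2 + 6*v*(-1 + I) - 36*I)/(v^2 + v*(1 - 6*I) - 6*I)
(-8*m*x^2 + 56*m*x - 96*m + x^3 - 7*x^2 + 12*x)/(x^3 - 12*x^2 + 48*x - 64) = (-8*m*x + 24*m + x^2 - 3*x)/(x^2 - 8*x + 16)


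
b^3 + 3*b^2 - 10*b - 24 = (b - 3)*(b + 2)*(b + 4)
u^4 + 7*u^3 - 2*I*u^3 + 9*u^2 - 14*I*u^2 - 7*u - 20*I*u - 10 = (u + 2)*(u + 5)*(u - I)^2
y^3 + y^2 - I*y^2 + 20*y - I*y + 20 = (y + 1)*(y - 5*I)*(y + 4*I)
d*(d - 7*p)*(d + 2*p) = d^3 - 5*d^2*p - 14*d*p^2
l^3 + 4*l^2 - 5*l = l*(l - 1)*(l + 5)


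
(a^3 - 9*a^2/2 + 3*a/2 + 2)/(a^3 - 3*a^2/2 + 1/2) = (a - 4)/(a - 1)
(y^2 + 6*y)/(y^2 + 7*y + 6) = y/(y + 1)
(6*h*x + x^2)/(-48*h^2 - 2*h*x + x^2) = x/(-8*h + x)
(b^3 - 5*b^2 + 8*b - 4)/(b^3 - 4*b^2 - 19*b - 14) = (-b^3 + 5*b^2 - 8*b + 4)/(-b^3 + 4*b^2 + 19*b + 14)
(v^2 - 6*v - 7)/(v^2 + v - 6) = (v^2 - 6*v - 7)/(v^2 + v - 6)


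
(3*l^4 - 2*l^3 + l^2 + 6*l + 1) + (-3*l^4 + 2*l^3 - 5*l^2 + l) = -4*l^2 + 7*l + 1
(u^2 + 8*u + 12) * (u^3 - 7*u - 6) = u^5 + 8*u^4 + 5*u^3 - 62*u^2 - 132*u - 72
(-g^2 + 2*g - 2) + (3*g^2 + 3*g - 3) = 2*g^2 + 5*g - 5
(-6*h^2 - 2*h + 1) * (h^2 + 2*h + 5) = -6*h^4 - 14*h^3 - 33*h^2 - 8*h + 5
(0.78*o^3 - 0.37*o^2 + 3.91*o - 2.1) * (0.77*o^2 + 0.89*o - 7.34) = 0.6006*o^5 + 0.4093*o^4 - 3.0438*o^3 + 4.5787*o^2 - 30.5684*o + 15.414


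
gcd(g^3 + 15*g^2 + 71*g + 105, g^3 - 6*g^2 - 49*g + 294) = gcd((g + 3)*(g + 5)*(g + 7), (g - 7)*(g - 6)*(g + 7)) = g + 7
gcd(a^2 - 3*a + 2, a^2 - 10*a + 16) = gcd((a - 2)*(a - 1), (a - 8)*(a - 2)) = a - 2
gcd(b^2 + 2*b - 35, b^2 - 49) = b + 7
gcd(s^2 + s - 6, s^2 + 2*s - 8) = s - 2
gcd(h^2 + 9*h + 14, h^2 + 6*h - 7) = h + 7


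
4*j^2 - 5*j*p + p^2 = (-4*j + p)*(-j + p)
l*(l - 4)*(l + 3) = l^3 - l^2 - 12*l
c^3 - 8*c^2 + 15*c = c*(c - 5)*(c - 3)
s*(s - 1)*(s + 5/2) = s^3 + 3*s^2/2 - 5*s/2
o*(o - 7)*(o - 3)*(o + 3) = o^4 - 7*o^3 - 9*o^2 + 63*o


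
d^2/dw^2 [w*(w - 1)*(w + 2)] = 6*w + 2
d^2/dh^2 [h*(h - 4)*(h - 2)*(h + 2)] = 12*h^2 - 24*h - 8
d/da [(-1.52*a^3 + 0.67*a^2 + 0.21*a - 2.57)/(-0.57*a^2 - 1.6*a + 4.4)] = (0.8664*a^4 + 4.864*a^3 - 21.0163*a^2 + 2.9662*a - 3.188)/(0.3249*a^4 + 1.824*a^3 - 2.456*a^2 - 14.08*a + 19.36)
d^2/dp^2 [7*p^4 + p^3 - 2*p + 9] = 6*p*(14*p + 1)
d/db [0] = 0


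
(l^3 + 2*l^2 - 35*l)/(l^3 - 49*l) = (l - 5)/(l - 7)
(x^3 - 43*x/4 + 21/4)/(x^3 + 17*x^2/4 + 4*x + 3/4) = (4*x^3 - 43*x + 21)/(4*x^3 + 17*x^2 + 16*x + 3)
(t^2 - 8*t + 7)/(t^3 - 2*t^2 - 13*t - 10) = (-t^2 + 8*t - 7)/(-t^3 + 2*t^2 + 13*t + 10)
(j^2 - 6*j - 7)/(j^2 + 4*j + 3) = (j - 7)/(j + 3)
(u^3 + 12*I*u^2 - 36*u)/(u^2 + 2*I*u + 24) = u*(u + 6*I)/(u - 4*I)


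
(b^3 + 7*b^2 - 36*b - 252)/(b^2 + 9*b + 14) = (b^2 - 36)/(b + 2)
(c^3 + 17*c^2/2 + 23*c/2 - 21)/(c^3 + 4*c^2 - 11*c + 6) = (c + 7/2)/(c - 1)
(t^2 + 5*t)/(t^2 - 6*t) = (t + 5)/(t - 6)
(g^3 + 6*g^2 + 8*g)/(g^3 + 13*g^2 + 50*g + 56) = g/(g + 7)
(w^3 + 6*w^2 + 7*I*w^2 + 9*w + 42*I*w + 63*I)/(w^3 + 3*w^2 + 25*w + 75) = (w^2 + w*(3 + 7*I) + 21*I)/(w^2 + 25)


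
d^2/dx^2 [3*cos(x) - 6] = -3*cos(x)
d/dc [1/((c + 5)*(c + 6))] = (-2*c - 11)/(c^4 + 22*c^3 + 181*c^2 + 660*c + 900)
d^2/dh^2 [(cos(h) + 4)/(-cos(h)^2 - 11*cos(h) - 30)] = (9*(1 - cos(2*h))^2*cos(h)/4 + 5*(1 - cos(2*h))^2/4 - 542*cos(h) - 170*cos(2*h) - 21*cos(3*h)/2 - cos(5*h)/2 - 243)/((cos(h) + 5)^3*(cos(h) + 6)^3)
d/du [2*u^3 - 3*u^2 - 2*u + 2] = 6*u^2 - 6*u - 2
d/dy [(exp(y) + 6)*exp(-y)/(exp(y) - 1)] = (-exp(2*y) - 12*exp(y) + 6)*exp(-y)/(exp(2*y) - 2*exp(y) + 1)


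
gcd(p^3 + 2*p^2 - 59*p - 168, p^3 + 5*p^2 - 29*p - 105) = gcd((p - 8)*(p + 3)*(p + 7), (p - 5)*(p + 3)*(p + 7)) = p^2 + 10*p + 21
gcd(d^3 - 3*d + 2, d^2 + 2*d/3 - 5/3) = d - 1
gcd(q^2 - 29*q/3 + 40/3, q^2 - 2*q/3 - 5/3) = q - 5/3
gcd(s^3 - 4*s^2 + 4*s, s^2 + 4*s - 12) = s - 2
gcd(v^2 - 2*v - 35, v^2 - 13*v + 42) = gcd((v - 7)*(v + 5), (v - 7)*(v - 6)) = v - 7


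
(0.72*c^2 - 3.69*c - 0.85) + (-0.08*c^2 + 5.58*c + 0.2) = 0.64*c^2 + 1.89*c - 0.65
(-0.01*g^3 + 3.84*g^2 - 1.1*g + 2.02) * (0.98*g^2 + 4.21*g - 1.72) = -0.0098*g^5 + 3.7211*g^4 + 15.1056*g^3 - 9.2562*g^2 + 10.3962*g - 3.4744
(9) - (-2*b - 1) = 2*b + 10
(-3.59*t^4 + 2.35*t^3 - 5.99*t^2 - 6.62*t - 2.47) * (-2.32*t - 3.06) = 8.3288*t^5 + 5.5334*t^4 + 6.7058*t^3 + 33.6878*t^2 + 25.9876*t + 7.5582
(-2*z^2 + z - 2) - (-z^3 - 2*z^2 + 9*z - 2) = z^3 - 8*z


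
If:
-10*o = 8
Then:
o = -4/5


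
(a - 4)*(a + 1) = a^2 - 3*a - 4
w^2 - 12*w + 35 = (w - 7)*(w - 5)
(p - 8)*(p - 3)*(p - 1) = p^3 - 12*p^2 + 35*p - 24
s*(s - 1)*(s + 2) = s^3 + s^2 - 2*s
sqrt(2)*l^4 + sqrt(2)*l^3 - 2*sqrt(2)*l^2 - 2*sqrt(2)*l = l*(l - sqrt(2))*(l + sqrt(2))*(sqrt(2)*l + sqrt(2))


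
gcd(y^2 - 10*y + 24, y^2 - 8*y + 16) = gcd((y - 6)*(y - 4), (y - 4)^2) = y - 4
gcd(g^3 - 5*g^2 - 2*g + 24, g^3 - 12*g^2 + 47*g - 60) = g^2 - 7*g + 12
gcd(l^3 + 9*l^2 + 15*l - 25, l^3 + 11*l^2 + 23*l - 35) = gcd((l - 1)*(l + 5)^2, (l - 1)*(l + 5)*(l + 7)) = l^2 + 4*l - 5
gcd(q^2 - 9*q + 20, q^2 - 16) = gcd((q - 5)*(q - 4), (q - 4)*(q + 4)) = q - 4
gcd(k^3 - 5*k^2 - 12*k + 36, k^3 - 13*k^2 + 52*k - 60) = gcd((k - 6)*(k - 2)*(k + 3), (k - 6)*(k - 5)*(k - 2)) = k^2 - 8*k + 12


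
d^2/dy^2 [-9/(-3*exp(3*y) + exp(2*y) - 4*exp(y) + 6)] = 9*((-27*exp(2*y) + 4*exp(y) - 4)*(3*exp(3*y) - exp(2*y) + 4*exp(y) - 6) + 2*(9*exp(2*y) - 2*exp(y) + 4)^2*exp(y))*exp(y)/(3*exp(3*y) - exp(2*y) + 4*exp(y) - 6)^3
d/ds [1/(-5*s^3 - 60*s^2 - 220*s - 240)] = (3*s^2 + 24*s + 44)/(5*(s^3 + 12*s^2 + 44*s + 48)^2)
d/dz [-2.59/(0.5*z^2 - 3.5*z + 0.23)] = (2.59*z - 9.065)/(0.5*z^2 - 3.5*z + 0.23)^2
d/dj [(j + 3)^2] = 2*j + 6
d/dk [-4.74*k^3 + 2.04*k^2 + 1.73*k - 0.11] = -14.22*k^2 + 4.08*k + 1.73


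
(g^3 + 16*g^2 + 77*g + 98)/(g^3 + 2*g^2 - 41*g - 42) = (g^2 + 9*g + 14)/(g^2 - 5*g - 6)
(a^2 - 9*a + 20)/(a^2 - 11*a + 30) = (a - 4)/(a - 6)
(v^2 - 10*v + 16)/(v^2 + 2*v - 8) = (v - 8)/(v + 4)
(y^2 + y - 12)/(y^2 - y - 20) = (y - 3)/(y - 5)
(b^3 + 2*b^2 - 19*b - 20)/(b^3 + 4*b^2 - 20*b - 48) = (b^2 + 6*b + 5)/(b^2 + 8*b + 12)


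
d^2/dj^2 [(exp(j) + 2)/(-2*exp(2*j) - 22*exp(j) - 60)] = (-exp(4*j) + 3*exp(3*j) + 114*exp(2*j) + 328*exp(j) - 240)*exp(j)/(2*(exp(6*j) + 33*exp(5*j) + 453*exp(4*j) + 3311*exp(3*j) + 13590*exp(2*j) + 29700*exp(j) + 27000))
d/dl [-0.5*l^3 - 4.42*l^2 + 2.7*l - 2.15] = -1.5*l^2 - 8.84*l + 2.7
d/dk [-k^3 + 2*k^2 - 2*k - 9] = -3*k^2 + 4*k - 2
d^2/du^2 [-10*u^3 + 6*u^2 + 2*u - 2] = 12 - 60*u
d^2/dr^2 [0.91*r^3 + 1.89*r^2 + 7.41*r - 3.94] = 5.46*r + 3.78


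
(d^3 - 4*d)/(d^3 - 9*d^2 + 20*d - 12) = d*(d + 2)/(d^2 - 7*d + 6)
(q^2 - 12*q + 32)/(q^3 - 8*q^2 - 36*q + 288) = (q - 4)/(q^2 - 36)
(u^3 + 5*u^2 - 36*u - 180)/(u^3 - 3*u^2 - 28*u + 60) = (u + 6)/(u - 2)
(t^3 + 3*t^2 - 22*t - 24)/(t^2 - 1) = (t^2 + 2*t - 24)/(t - 1)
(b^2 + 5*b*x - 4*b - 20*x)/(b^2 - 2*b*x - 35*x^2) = (4 - b)/(-b + 7*x)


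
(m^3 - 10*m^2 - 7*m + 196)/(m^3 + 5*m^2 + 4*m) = (m^2 - 14*m + 49)/(m*(m + 1))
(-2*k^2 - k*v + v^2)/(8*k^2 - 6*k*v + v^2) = (k + v)/(-4*k + v)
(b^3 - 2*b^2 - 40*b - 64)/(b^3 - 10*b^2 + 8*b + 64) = (b + 4)/(b - 4)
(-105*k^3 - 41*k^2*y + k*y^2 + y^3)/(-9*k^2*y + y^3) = (-35*k^2 - 2*k*y + y^2)/(y*(-3*k + y))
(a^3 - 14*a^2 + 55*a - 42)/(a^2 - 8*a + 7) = a - 6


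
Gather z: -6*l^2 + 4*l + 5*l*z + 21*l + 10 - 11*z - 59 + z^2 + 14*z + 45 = -6*l^2 + 25*l + z^2 + z*(5*l + 3) - 4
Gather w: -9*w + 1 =1 - 9*w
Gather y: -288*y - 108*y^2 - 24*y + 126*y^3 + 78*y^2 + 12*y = 126*y^3 - 30*y^2 - 300*y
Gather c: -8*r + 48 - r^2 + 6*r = -r^2 - 2*r + 48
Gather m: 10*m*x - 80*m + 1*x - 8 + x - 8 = m*(10*x - 80) + 2*x - 16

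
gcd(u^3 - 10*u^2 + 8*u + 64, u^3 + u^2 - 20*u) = u - 4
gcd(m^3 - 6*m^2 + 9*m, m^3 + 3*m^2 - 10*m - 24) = m - 3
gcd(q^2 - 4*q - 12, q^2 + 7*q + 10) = q + 2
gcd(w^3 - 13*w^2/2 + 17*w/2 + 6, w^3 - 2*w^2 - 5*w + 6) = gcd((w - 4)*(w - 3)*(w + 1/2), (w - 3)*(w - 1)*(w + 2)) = w - 3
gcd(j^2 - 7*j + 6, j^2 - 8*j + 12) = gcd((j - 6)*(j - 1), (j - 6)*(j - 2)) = j - 6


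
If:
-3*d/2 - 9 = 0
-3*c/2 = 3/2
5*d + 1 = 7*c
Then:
No Solution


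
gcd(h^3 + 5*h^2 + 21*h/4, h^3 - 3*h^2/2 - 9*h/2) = h^2 + 3*h/2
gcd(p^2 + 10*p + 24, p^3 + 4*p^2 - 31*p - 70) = 1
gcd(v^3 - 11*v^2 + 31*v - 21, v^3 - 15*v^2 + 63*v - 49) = v^2 - 8*v + 7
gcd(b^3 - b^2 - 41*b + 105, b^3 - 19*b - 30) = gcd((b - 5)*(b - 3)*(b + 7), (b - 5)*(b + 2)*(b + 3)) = b - 5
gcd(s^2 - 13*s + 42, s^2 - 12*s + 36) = s - 6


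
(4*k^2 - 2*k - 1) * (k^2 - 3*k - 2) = 4*k^4 - 14*k^3 - 3*k^2 + 7*k + 2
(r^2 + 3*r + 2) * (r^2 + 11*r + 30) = r^4 + 14*r^3 + 65*r^2 + 112*r + 60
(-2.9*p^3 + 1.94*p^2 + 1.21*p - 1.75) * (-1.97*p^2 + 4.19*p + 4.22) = 5.713*p^5 - 15.9728*p^4 - 6.4931*p^3 + 16.7042*p^2 - 2.2263*p - 7.385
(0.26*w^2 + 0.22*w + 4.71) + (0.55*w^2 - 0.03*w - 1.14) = 0.81*w^2 + 0.19*w + 3.57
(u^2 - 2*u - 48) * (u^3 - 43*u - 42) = u^5 - 2*u^4 - 91*u^3 + 44*u^2 + 2148*u + 2016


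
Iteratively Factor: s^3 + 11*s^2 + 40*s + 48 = (s + 4)*(s^2 + 7*s + 12) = (s + 4)^2*(s + 3)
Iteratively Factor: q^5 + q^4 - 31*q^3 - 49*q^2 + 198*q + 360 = (q + 2)*(q^4 - q^3 - 29*q^2 + 9*q + 180) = (q + 2)*(q + 4)*(q^3 - 5*q^2 - 9*q + 45) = (q - 5)*(q + 2)*(q + 4)*(q^2 - 9) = (q - 5)*(q + 2)*(q + 3)*(q + 4)*(q - 3)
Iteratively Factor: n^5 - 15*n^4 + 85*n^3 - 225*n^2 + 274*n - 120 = (n - 4)*(n^4 - 11*n^3 + 41*n^2 - 61*n + 30) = (n - 4)*(n - 2)*(n^3 - 9*n^2 + 23*n - 15) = (n - 4)*(n - 3)*(n - 2)*(n^2 - 6*n + 5) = (n - 4)*(n - 3)*(n - 2)*(n - 1)*(n - 5)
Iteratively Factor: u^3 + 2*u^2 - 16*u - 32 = (u + 2)*(u^2 - 16) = (u - 4)*(u + 2)*(u + 4)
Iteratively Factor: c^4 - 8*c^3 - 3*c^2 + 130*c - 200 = (c - 5)*(c^3 - 3*c^2 - 18*c + 40) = (c - 5)*(c + 4)*(c^2 - 7*c + 10) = (c - 5)^2*(c + 4)*(c - 2)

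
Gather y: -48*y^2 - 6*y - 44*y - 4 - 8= -48*y^2 - 50*y - 12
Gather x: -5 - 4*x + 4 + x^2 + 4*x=x^2 - 1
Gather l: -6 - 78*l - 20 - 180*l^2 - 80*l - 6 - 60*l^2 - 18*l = -240*l^2 - 176*l - 32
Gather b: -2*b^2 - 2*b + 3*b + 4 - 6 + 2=-2*b^2 + b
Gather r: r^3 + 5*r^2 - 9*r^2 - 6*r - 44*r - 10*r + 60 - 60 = r^3 - 4*r^2 - 60*r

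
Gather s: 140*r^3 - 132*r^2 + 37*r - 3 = 140*r^3 - 132*r^2 + 37*r - 3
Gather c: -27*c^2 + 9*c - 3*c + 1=-27*c^2 + 6*c + 1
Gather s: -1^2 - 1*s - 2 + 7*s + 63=6*s + 60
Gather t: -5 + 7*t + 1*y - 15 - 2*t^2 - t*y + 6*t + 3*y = -2*t^2 + t*(13 - y) + 4*y - 20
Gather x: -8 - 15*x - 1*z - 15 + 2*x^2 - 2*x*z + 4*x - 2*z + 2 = 2*x^2 + x*(-2*z - 11) - 3*z - 21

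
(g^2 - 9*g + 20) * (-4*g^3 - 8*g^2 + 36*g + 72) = -4*g^5 + 28*g^4 + 28*g^3 - 412*g^2 + 72*g + 1440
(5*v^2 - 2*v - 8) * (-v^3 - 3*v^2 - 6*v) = -5*v^5 - 13*v^4 - 16*v^3 + 36*v^2 + 48*v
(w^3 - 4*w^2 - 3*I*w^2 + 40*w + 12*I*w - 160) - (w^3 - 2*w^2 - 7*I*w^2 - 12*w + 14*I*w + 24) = -2*w^2 + 4*I*w^2 + 52*w - 2*I*w - 184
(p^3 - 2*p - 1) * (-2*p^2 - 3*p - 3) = -2*p^5 - 3*p^4 + p^3 + 8*p^2 + 9*p + 3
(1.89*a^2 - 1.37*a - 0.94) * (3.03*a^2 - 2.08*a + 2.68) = 5.7267*a^4 - 8.0823*a^3 + 5.0666*a^2 - 1.7164*a - 2.5192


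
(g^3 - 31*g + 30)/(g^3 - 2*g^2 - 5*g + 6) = (g^2 + g - 30)/(g^2 - g - 6)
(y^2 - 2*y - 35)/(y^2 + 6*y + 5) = (y - 7)/(y + 1)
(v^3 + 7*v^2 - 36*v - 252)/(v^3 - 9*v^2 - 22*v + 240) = (v^2 + 13*v + 42)/(v^2 - 3*v - 40)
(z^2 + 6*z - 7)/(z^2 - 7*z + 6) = (z + 7)/(z - 6)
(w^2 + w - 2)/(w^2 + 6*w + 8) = (w - 1)/(w + 4)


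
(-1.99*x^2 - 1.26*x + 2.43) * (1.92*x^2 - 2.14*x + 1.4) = -3.8208*x^4 + 1.8394*x^3 + 4.576*x^2 - 6.9642*x + 3.402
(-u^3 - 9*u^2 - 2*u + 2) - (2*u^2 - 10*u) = -u^3 - 11*u^2 + 8*u + 2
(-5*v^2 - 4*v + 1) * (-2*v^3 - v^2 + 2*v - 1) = 10*v^5 + 13*v^4 - 8*v^3 - 4*v^2 + 6*v - 1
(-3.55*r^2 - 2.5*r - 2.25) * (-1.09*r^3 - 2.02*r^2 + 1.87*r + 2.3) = 3.8695*r^5 + 9.896*r^4 + 0.864*r^3 - 8.295*r^2 - 9.9575*r - 5.175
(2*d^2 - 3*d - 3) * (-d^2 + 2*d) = -2*d^4 + 7*d^3 - 3*d^2 - 6*d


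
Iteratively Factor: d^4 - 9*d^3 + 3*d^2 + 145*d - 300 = (d - 5)*(d^3 - 4*d^2 - 17*d + 60) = (d - 5)*(d + 4)*(d^2 - 8*d + 15) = (d - 5)*(d - 3)*(d + 4)*(d - 5)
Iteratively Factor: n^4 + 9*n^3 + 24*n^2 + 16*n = (n + 4)*(n^3 + 5*n^2 + 4*n) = n*(n + 4)*(n^2 + 5*n + 4) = n*(n + 1)*(n + 4)*(n + 4)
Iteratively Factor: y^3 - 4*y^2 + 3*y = (y - 1)*(y^2 - 3*y) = y*(y - 1)*(y - 3)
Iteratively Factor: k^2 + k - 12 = (k + 4)*(k - 3)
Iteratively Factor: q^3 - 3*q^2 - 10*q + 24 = (q - 4)*(q^2 + q - 6) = (q - 4)*(q + 3)*(q - 2)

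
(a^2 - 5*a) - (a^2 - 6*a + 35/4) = a - 35/4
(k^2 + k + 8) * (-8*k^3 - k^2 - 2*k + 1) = -8*k^5 - 9*k^4 - 67*k^3 - 9*k^2 - 15*k + 8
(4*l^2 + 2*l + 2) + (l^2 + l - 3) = 5*l^2 + 3*l - 1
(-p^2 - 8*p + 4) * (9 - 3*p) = 3*p^3 + 15*p^2 - 84*p + 36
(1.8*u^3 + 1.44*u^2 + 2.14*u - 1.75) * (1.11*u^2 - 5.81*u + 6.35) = 1.998*u^5 - 8.8596*u^4 + 5.439*u^3 - 5.2319*u^2 + 23.7565*u - 11.1125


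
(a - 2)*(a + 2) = a^2 - 4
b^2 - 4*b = b*(b - 4)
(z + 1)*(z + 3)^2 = z^3 + 7*z^2 + 15*z + 9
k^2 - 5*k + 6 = (k - 3)*(k - 2)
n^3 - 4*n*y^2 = n*(n - 2*y)*(n + 2*y)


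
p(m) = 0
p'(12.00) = 0.00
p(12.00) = 0.00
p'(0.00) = 0.00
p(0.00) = 0.00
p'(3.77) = 0.00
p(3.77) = 0.00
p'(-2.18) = 0.00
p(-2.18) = 0.00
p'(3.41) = 0.00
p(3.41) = 0.00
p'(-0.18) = 0.00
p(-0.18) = 0.00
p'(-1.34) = 0.00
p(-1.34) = 0.00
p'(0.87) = 0.00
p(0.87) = 0.00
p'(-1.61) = 0.00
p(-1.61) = 0.00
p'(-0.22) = 0.00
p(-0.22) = 0.00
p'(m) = 0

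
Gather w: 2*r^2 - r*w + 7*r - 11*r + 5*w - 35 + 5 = 2*r^2 - 4*r + w*(5 - r) - 30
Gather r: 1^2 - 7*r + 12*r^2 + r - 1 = 12*r^2 - 6*r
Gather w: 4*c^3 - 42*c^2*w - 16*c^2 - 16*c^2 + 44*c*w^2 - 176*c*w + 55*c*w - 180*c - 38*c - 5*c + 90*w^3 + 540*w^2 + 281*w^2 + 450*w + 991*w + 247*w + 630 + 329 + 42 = 4*c^3 - 32*c^2 - 223*c + 90*w^3 + w^2*(44*c + 821) + w*(-42*c^2 - 121*c + 1688) + 1001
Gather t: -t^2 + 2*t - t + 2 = -t^2 + t + 2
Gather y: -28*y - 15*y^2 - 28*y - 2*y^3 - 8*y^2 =-2*y^3 - 23*y^2 - 56*y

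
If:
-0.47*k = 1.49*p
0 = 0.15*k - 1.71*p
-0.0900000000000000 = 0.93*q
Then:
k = 0.00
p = 0.00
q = -0.10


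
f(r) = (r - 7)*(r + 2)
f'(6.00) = 7.00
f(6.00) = -8.00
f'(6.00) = 7.00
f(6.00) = -8.00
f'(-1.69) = -8.38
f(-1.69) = -2.69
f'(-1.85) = -8.70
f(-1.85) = -1.33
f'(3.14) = 1.28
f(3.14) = -19.84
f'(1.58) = -1.84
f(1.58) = -19.40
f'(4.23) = 3.46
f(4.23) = -17.26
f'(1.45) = -2.10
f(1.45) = -19.15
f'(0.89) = -3.22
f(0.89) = -17.66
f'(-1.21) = -7.42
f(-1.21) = -6.49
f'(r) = 2*r - 5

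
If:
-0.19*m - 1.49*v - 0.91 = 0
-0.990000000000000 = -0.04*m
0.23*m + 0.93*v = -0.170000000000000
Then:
No Solution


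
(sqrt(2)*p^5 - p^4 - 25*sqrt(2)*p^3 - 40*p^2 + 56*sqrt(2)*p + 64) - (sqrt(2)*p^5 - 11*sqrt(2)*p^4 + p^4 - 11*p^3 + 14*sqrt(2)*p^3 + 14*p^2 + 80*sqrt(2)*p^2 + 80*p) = -2*p^4 + 11*sqrt(2)*p^4 - 39*sqrt(2)*p^3 + 11*p^3 - 80*sqrt(2)*p^2 - 54*p^2 - 80*p + 56*sqrt(2)*p + 64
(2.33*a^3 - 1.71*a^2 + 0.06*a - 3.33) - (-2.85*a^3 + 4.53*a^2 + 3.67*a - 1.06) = 5.18*a^3 - 6.24*a^2 - 3.61*a - 2.27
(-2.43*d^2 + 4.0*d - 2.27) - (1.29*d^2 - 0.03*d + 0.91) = -3.72*d^2 + 4.03*d - 3.18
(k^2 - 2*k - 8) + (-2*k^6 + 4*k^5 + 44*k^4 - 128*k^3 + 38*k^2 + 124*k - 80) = -2*k^6 + 4*k^5 + 44*k^4 - 128*k^3 + 39*k^2 + 122*k - 88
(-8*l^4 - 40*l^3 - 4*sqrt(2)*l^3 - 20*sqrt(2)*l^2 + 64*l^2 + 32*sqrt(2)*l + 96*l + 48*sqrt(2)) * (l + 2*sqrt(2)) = -8*l^5 - 40*l^4 - 20*sqrt(2)*l^4 - 100*sqrt(2)*l^3 + 48*l^3 + 16*l^2 + 160*sqrt(2)*l^2 + 128*l + 240*sqrt(2)*l + 192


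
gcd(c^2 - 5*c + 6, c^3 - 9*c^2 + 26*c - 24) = c^2 - 5*c + 6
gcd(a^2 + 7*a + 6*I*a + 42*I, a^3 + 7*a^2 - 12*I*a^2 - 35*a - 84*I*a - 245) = a + 7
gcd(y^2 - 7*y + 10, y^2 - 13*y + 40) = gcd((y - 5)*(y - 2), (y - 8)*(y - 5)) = y - 5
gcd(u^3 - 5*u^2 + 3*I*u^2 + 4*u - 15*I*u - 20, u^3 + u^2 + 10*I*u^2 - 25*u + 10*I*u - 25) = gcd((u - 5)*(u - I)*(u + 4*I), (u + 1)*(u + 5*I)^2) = 1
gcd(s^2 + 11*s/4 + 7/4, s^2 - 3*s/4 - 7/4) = s + 1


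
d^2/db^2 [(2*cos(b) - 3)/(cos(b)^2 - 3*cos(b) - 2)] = (8*sin(b)^4*cos(b) - 24*sin(b)^4 + 228*sin(b)^2 - 63*cos(b) + 51*cos(3*b) + 156)/(4*(sin(b)^2 + 3*cos(b) + 1)^3)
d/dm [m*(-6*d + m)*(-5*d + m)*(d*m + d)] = d*(60*d^2*m + 30*d^2 - 33*d*m^2 - 22*d*m + 4*m^3 + 3*m^2)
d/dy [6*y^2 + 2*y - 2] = 12*y + 2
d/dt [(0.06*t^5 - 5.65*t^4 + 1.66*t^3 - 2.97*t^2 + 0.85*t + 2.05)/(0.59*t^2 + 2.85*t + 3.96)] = (0.1062*t^6 - 5.983*t^5 - 46.1401*t^4 - 80.034*t^3 + 10.7548*t^2 - 25.9414*t - 2.4765)/(0.3481*t^4 + 3.363*t^3 + 12.7953*t^2 + 22.572*t + 15.6816)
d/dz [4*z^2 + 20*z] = 8*z + 20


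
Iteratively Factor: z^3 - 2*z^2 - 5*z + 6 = (z + 2)*(z^2 - 4*z + 3) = (z - 3)*(z + 2)*(z - 1)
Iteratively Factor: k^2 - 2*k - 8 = (k - 4)*(k + 2)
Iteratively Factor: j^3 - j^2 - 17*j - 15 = (j + 3)*(j^2 - 4*j - 5) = (j - 5)*(j + 3)*(j + 1)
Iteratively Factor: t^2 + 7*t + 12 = (t + 3)*(t + 4)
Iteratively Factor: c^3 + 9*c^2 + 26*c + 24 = (c + 2)*(c^2 + 7*c + 12) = (c + 2)*(c + 4)*(c + 3)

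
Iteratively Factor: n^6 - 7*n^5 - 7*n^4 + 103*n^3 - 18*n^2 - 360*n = (n - 3)*(n^5 - 4*n^4 - 19*n^3 + 46*n^2 + 120*n) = n*(n - 3)*(n^4 - 4*n^3 - 19*n^2 + 46*n + 120) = n*(n - 3)*(n + 3)*(n^3 - 7*n^2 + 2*n + 40) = n*(n - 3)*(n + 2)*(n + 3)*(n^2 - 9*n + 20) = n*(n - 5)*(n - 3)*(n + 2)*(n + 3)*(n - 4)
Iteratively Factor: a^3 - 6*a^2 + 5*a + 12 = (a - 3)*(a^2 - 3*a - 4) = (a - 3)*(a + 1)*(a - 4)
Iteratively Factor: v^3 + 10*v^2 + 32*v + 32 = (v + 4)*(v^2 + 6*v + 8) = (v + 2)*(v + 4)*(v + 4)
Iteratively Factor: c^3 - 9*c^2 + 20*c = (c)*(c^2 - 9*c + 20) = c*(c - 5)*(c - 4)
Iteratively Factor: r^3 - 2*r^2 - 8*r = (r)*(r^2 - 2*r - 8) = r*(r + 2)*(r - 4)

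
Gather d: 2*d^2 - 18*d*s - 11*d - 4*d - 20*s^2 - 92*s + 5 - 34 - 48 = 2*d^2 + d*(-18*s - 15) - 20*s^2 - 92*s - 77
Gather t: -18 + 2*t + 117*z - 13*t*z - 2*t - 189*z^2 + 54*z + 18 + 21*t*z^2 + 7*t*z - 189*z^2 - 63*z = t*(21*z^2 - 6*z) - 378*z^2 + 108*z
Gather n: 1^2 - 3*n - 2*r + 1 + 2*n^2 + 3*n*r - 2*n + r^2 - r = 2*n^2 + n*(3*r - 5) + r^2 - 3*r + 2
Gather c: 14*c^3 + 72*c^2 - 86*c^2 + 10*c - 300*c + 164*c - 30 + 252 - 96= 14*c^3 - 14*c^2 - 126*c + 126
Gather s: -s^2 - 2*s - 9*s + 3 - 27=-s^2 - 11*s - 24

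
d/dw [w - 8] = 1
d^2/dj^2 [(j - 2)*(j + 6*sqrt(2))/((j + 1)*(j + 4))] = 2*(-7*j^3 + 6*sqrt(2)*j^3 - 36*sqrt(2)*j^2 - 12*j^2 - 252*sqrt(2)*j + 24*j - 372*sqrt(2) + 56)/(j^6 + 15*j^5 + 87*j^4 + 245*j^3 + 348*j^2 + 240*j + 64)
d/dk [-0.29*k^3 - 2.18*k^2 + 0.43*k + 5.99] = -0.87*k^2 - 4.36*k + 0.43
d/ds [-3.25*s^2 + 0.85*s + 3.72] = 0.85 - 6.5*s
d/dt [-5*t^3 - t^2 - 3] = t*(-15*t - 2)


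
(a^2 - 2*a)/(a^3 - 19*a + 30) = a/(a^2 + 2*a - 15)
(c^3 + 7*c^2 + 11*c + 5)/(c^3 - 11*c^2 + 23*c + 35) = (c^2 + 6*c + 5)/(c^2 - 12*c + 35)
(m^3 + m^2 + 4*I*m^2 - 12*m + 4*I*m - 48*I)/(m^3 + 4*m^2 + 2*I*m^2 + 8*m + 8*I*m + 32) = (m - 3)/(m - 2*I)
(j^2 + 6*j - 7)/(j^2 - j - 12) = (-j^2 - 6*j + 7)/(-j^2 + j + 12)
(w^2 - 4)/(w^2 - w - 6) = (w - 2)/(w - 3)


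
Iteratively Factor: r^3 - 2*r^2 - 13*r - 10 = (r - 5)*(r^2 + 3*r + 2) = (r - 5)*(r + 1)*(r + 2)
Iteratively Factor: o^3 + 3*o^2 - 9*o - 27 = (o + 3)*(o^2 - 9) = (o + 3)^2*(o - 3)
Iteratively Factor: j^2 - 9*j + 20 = (j - 5)*(j - 4)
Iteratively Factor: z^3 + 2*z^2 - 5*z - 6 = (z + 1)*(z^2 + z - 6) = (z - 2)*(z + 1)*(z + 3)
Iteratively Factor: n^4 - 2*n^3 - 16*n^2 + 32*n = (n - 2)*(n^3 - 16*n) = n*(n - 2)*(n^2 - 16) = n*(n - 4)*(n - 2)*(n + 4)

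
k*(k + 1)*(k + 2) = k^3 + 3*k^2 + 2*k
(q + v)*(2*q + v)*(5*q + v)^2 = 50*q^4 + 95*q^3*v + 57*q^2*v^2 + 13*q*v^3 + v^4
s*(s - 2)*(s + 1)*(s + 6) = s^4 + 5*s^3 - 8*s^2 - 12*s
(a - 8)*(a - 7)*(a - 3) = a^3 - 18*a^2 + 101*a - 168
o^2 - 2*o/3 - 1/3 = (o - 1)*(o + 1/3)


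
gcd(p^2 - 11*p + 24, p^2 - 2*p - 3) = p - 3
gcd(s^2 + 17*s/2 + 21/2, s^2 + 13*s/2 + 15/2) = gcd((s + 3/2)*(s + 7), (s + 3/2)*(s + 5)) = s + 3/2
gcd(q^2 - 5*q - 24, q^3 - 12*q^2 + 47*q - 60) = 1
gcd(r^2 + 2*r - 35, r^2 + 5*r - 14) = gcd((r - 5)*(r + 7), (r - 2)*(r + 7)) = r + 7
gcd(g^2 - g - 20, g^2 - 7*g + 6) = 1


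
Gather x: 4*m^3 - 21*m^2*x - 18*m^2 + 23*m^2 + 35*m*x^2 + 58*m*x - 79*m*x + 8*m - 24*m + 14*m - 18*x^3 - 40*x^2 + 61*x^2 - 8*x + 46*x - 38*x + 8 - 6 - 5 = 4*m^3 + 5*m^2 - 2*m - 18*x^3 + x^2*(35*m + 21) + x*(-21*m^2 - 21*m) - 3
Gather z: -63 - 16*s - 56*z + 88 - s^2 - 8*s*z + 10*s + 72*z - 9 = -s^2 - 6*s + z*(16 - 8*s) + 16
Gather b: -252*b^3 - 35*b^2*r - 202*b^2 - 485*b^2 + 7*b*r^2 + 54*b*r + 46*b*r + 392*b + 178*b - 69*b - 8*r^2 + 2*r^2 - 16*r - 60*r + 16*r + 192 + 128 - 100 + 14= -252*b^3 + b^2*(-35*r - 687) + b*(7*r^2 + 100*r + 501) - 6*r^2 - 60*r + 234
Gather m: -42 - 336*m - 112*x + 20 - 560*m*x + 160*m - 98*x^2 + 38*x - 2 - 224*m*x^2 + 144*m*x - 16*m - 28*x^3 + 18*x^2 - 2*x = m*(-224*x^2 - 416*x - 192) - 28*x^3 - 80*x^2 - 76*x - 24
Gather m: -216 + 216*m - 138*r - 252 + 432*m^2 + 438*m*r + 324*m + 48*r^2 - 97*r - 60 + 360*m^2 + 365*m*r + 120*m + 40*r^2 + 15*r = 792*m^2 + m*(803*r + 660) + 88*r^2 - 220*r - 528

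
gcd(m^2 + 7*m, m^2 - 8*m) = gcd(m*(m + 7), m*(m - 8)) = m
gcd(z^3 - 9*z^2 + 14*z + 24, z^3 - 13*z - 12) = z^2 - 3*z - 4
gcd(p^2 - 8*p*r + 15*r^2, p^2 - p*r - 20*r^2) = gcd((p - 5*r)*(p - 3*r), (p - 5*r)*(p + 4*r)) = p - 5*r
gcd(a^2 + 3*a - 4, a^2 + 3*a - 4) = a^2 + 3*a - 4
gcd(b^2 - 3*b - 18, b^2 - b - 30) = b - 6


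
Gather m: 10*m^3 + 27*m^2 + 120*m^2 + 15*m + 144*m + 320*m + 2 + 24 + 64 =10*m^3 + 147*m^2 + 479*m + 90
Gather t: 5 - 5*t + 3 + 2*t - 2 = 6 - 3*t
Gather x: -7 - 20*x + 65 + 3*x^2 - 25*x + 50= 3*x^2 - 45*x + 108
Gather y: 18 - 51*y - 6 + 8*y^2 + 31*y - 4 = 8*y^2 - 20*y + 8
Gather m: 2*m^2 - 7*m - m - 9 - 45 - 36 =2*m^2 - 8*m - 90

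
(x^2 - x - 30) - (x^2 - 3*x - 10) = 2*x - 20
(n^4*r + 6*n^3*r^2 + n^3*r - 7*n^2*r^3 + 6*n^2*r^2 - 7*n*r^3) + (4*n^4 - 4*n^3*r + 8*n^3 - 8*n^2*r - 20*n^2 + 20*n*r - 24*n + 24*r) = n^4*r + 4*n^4 + 6*n^3*r^2 - 3*n^3*r + 8*n^3 - 7*n^2*r^3 + 6*n^2*r^2 - 8*n^2*r - 20*n^2 - 7*n*r^3 + 20*n*r - 24*n + 24*r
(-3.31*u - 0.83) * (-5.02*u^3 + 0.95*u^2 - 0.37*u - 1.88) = 16.6162*u^4 + 1.0221*u^3 + 0.4362*u^2 + 6.5299*u + 1.5604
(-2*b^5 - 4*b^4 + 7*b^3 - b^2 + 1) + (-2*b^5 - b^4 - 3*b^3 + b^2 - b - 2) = -4*b^5 - 5*b^4 + 4*b^3 - b - 1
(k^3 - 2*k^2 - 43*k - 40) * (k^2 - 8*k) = k^5 - 10*k^4 - 27*k^3 + 304*k^2 + 320*k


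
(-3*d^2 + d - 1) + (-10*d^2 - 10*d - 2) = -13*d^2 - 9*d - 3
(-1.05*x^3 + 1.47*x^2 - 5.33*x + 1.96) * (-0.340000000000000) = 0.357*x^3 - 0.4998*x^2 + 1.8122*x - 0.6664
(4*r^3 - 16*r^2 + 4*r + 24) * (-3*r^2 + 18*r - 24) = -12*r^5 + 120*r^4 - 396*r^3 + 384*r^2 + 336*r - 576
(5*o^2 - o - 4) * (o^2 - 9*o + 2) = 5*o^4 - 46*o^3 + 15*o^2 + 34*o - 8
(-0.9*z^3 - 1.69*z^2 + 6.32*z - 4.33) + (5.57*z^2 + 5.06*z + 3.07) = -0.9*z^3 + 3.88*z^2 + 11.38*z - 1.26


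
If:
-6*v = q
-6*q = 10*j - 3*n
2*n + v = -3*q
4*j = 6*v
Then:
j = 0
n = 0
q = 0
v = 0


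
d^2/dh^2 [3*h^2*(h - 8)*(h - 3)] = 36*h^2 - 198*h + 144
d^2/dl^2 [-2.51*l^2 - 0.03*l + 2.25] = -5.02000000000000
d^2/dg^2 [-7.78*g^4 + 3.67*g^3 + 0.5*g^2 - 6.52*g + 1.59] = -93.36*g^2 + 22.02*g + 1.0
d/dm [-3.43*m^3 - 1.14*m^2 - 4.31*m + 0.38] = -10.29*m^2 - 2.28*m - 4.31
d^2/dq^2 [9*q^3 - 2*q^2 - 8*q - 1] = 54*q - 4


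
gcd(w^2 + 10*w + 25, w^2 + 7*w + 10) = w + 5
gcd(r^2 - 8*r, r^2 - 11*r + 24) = r - 8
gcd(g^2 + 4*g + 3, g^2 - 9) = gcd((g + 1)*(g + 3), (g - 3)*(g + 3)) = g + 3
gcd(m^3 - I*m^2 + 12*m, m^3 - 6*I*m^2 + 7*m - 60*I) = m^2 - I*m + 12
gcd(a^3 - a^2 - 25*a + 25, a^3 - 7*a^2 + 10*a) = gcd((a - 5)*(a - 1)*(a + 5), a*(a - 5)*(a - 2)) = a - 5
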